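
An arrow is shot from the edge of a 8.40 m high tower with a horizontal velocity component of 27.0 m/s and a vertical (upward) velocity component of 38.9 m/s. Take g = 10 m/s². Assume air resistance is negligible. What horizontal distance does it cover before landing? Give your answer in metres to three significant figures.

Vertical motion (up positive, ground at y = 0): 5.000 t² − (38.90) t − 8.40 = 0, so t = (38.90 + √(38.90² + 2·10.0·8.40)) / 10.0 = (38.90 + 41.00) / 10.0 = 7.990 s.
Horizontal distance: R = vₓ t = 27.00 × 7.990 = 215.7 m.

216 m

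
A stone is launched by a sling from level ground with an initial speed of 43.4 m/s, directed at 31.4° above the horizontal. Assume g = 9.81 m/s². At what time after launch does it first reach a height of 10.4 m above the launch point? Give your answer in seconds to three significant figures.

Components: vₓ = 43.40 cos 31.4° = 37.04 m/s, v_y0 = 43.40 sin 31.4° = 22.61 m/s.
Height y(t) = 22.61 t − 4.905 t² = 10.4 gives 4.905 t² − 22.61 t + 10.4 = 0.
t = [22.61 ± √(22.61² − 2·9.81·10.4)] / 9.81 = (22.61 ± 17.53) / 9.81, so t = 0.5182 s or t = 4.092 s.
The first (ascending) time is 0.5182 s.

0.518 s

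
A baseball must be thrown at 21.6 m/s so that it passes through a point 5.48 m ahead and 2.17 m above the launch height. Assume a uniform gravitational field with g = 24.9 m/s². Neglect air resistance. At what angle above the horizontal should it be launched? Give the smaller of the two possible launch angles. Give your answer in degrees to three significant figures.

Trajectory: y = x tanθ − g x² (1 + tan²θ)/(2v₀²). With x = 5.48, y = 2.17, v₀ = 21.6, g = 24.9:
0.8014 tan²θ − 5.48 tanθ + (2.971) = 0.
tanθ = [5.48 ± √(5.48² − 4 × 0.8014 × (2.971))] / (2 × 0.8014) = (5.48 ± 4.528) / 1.603, giving tanθ = 0.5938 or 6.245.
θ = 30.70° or 80.90°; the smaller is 30.70°.

30.7°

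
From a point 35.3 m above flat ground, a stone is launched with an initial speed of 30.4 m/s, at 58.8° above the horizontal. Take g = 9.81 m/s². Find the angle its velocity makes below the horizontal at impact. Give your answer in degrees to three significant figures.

66.9°

Horizontal component vₓ = 30.40 cos 58.8° = 15.75 m/s; vertical v_y0 = 30.40 sin 58.8° = 26.00 m/s.
The projectile lands when y = 35.3 + (26.00) t − ½·9.81·t² = 0. Positive root: t = (26.00 + √(26.00² + 2·9.81·35.3)) / 9.81 = (26.00 + 37.00) / 9.81 = 6.422 s.
At impact: v_y = v_y0 − g t = −37.00 m/s; vₓ = 15.75 m/s.
Angle below horizontal: arctan(|v_y|/vₓ) = arctan(37.00/15.75) = 66.94°.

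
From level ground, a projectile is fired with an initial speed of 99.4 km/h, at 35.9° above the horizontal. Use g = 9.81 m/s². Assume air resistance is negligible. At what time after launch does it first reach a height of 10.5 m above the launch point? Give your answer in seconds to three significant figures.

Convert: 99.4 km/h = 99.4/3.6 = 27.61 m/s.
Components: vₓ = 27.61 cos 35.9° = 22.37 m/s, v_y0 = 27.61 sin 35.9° = 16.19 m/s.
Set y = v_y0 t − ½ g t² = 10.5: 4.905 t² − 16.19 t + 10.5 = 0.
Quadratic formula: t = (16.19 ± √56.119) / 9.81 = (16.19 ± 7.491) / 9.81 → t = 0.8868 s or 2.414 s.
The first (ascending) time is 0.8868 s.

0.887 s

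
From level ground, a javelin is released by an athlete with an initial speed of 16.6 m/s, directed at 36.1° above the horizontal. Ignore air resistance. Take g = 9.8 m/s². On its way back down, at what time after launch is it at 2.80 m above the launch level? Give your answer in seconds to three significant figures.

vₓ = 16.60 cos 36.1° = 13.41 m/s; v_y0 = 16.60 sin 36.1° = 9.781 m/s.
Set y = v_y0 t − ½ g t² = 2.80: 4.900 t² − 9.781 t + 2.80 = 0.
Quadratic formula: t = (9.781 ± √40.781) / 9.80 = (9.781 ± 6.386) / 9.80 → t = 0.3464 s or 1.650 s.
The descending-branch root is 1.650 s.

1.65 s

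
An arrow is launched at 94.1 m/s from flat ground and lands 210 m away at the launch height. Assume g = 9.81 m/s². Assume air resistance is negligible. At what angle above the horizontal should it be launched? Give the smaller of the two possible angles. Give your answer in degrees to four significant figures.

R = v₀² sin 2θ / g gives sin 2θ = gR/v₀² = 9.81·210/94.1² = 0.2327.
2θ = 13.45° or 180° − 13.45° = 166.5°, so θ = 6.727° or 83.27°.
The smaller angle is 6.727°.

6.727°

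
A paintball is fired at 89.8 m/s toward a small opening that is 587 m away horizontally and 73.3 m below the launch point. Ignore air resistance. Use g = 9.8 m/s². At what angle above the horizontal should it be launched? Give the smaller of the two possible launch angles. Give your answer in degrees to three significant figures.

14.3°

Trajectory: y = x tanθ − g x² (1 + tan²θ)/(2v₀²). With x = 587, y = −73.3, v₀ = 89.8, g = 9.80:
209.4 tan²θ − 587 tanθ + (136.1) = 0.
tanθ = [587 ± √(587² − 4 × 209.4 × (136.1))] / (2 × 209.4) = (587 ± 480.2) / 418.7, giving tanθ = 0.2550 or 2.549.
θ = 14.31° or 68.58°; the smaller is 14.31°.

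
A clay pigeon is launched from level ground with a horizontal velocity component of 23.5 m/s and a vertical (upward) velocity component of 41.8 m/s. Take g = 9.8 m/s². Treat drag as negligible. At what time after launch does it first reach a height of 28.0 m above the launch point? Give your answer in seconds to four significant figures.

Height y(t) = 41.80 t − 4.900 t² = 28.0 gives 4.900 t² − 41.80 t + 28.0 = 0.
t = [41.80 ± √(41.80² − 2·9.80·28.0)] / 9.80 = (41.80 ± 34.62) / 9.80, so t = 0.7328 s or t = 7.798 s.
The first (ascending) time is 0.7328 s.

0.7328 s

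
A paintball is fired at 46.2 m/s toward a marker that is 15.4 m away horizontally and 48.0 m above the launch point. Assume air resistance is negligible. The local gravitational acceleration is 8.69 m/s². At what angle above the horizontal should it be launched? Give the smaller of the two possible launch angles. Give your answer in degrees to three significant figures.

Trajectory: y = x tanθ − g x² (1 + tan²θ)/(2v₀²). With x = 15.4, y = 48.0, v₀ = 46.2, g = 8.69:
0.4828 tan²θ − 15.4 tanθ + (48.48) = 0.
tanθ = [15.4 ± √(15.4² − 4 × 0.4828 × (48.48))] / (2 × 0.4828) = (15.4 ± 11.98) / 0.9656, giving tanθ = 3.541 or 28.36.
θ = 74.23° or 87.98°; the smaller is 74.23°.

74.2°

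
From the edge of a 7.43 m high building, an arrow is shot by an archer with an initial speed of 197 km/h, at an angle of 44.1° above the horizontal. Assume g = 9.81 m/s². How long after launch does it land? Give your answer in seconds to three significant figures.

Convert: 197 km/h = 197/3.6 = 54.72 m/s.
Components: vₓ = 54.72 cos 44.1° = 39.30 m/s, v_y0 = 54.72 sin 44.1° = 38.08 m/s.
The projectile lands when y = 7.43 + (38.08) t − ½·9.81·t² = 0. Positive root: t = (38.08 + √(38.08² + 2·9.81·7.43)) / 9.81 = (38.08 + 39.95) / 9.81 = 7.954 s.

7.95 s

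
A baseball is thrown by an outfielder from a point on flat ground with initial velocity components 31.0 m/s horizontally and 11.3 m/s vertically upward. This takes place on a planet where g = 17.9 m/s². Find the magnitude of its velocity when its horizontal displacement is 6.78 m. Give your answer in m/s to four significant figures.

31.87 m/s

x = vₓ t ⇒ t = 6.78/31.00 = 0.2187 s.
Vertical velocity there: v_y = v_y0 − g t = 11.30 − 17.9 × 0.2187 = 7.385 m/s.
Speed: √(vₓ² + v_y²) = √(31.00² + 7.385²) = 31.87 m/s.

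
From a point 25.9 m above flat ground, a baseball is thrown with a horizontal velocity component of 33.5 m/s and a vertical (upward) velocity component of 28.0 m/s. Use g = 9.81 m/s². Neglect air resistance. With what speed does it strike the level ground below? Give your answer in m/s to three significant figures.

Vertical motion (up positive, ground at y = 0): 4.905 t² − (28.00) t − 25.9 = 0, so t = (28.00 + √(28.00² + 2·9.81·25.9)) / 9.81 = (28.00 + 35.95) / 9.81 = 6.519 s.
Vertical velocity at impact: v_y = v_y0 − g t = 28.00 − 9.81 × 6.519 = −35.95 m/s.
Speed: |v| = √(vₓ² + v_y²) = √(33.50² + 35.95²) = 49.14 m/s.

49.1 m/s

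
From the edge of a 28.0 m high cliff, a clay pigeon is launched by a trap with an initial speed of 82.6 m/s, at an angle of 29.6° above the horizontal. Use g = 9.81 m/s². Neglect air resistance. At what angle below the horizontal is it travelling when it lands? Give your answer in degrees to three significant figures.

33.2°

Horizontal component vₓ = 82.60 cos 29.6° = 71.82 m/s; vertical v_y0 = 82.60 sin 29.6° = 40.80 m/s.
The projectile lands when y = 28.0 + (40.80) t − ½·9.81·t² = 0. Positive root: t = (40.80 + √(40.80² + 2·9.81·28.0)) / 9.81 = (40.80 + 47.05) / 9.81 = 8.955 s.
At impact: v_y = v_y0 − g t = −47.05 m/s; vₓ = 71.82 m/s.
Angle below horizontal: arctan(|v_y|/vₓ) = arctan(47.05/71.82) = 33.23°.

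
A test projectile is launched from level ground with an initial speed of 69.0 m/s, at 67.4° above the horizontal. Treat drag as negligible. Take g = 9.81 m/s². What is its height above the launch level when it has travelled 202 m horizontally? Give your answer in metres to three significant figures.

Components: vₓ = 69.00 cos 67.4° = 26.52 m/s, v_y0 = 69.00 sin 67.4° = 63.70 m/s.
x = vₓ t ⇒ t = 202/26.52 = 7.618 s.
Height: y = v_y0 t − ½ g t² = 63.70 × 7.618 − 4.905 × 7.618² = 485.3 − 284.7 = 200.6 m.

201 m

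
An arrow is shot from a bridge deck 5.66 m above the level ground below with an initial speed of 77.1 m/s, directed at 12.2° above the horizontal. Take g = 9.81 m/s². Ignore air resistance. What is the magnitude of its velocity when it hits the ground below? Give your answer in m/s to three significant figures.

Horizontal component vₓ = 77.10 cos 12.2° = 75.36 m/s; vertical v_y0 = 77.10 sin 12.2° = 16.29 m/s.
With up positive and y = 0 at the ground: y(t) = 5.66 + (16.29) t − 4.905 t². Setting y = 0 and taking the positive root: t = [16.29 + √(16.29² + 2·9.81·5.66)] / 9.81 = (16.29 + 19.40) / 9.81 = 3.639 s.
Vertical velocity at impact: v_y = v_y0 − g t = 16.29 − 9.81 × 3.639 = −19.40 m/s.
Speed: |v| = √(vₓ² + v_y²) = √(75.36² + 19.40²) = 77.82 m/s.

77.8 m/s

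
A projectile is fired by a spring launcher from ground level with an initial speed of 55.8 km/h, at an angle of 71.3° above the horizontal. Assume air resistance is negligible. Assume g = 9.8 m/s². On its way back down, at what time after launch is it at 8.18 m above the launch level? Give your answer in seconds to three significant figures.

2.26 s

Convert: 55.8 km/h = 55.8/3.6 = 15.50 m/s.
Components: vₓ = 15.50 cos 71.3° = 4.970 m/s, v_y0 = 15.50 sin 71.3° = 14.68 m/s.
Require v_y0 t − ½ g t² = 8.18, i.e. 4.900 t² − 14.68 t + 8.18 = 0.
Quadratic formula: t = (14.68 ± √55.226) / 9.80 = (14.68 ± 7.431) / 9.80 → t = 0.7398 s or 2.256 s.
The descending-branch root is 2.256 s.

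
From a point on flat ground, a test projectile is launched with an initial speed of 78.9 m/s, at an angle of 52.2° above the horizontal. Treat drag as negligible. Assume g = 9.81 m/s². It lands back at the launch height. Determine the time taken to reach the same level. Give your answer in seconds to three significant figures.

12.7 s

Components: vₓ = 78.90 cos 52.2° = 48.36 m/s, v_y0 = 78.90 sin 52.2° = 62.34 m/s.
Time of flight on level ground: T = 2 v_y0 / g = 2 × 62.34 / 9.81 = 12.71 s.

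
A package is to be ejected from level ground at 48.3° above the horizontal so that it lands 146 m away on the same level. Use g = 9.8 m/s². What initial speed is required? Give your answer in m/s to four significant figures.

Level-ground range: R = v₀² sin(2θ)/g, so v₀ = √(gR / sin 2θ).
v₀ = √(9.80 × 146 / sin 96.60°) = √(1431 / 0.9934) = √1440.3 = 37.95 m/s.

37.95 m/s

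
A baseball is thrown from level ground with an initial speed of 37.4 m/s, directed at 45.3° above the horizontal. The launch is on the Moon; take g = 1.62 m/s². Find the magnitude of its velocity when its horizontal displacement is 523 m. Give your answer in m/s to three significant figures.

Horizontal component vₓ = 37.40 cos 45.3° = 26.31 m/s; vertical v_y0 = 37.40 sin 45.3° = 26.58 m/s.
At x = 523 m, t = x/vₓ = 523/26.31 = 19.88 s.
Vertical velocity there: v_y = v_y0 − g t = 26.58 − 1.62 × 19.88 = −5.623 m/s.
Speed: √(vₓ² + v_y²) = √(26.31² + 5.623²) = 26.90 m/s.

26.9 m/s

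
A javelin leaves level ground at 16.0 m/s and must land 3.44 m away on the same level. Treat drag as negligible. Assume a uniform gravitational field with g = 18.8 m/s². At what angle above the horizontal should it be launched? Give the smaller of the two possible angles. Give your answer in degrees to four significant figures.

7.316°

From R = (v₀²/g) sin 2θ: sin 2θ = 18.8 × 3.44 / 256.00 = 0.2526.
2θ = 14.63° or 180° − 14.63° = 165.4°, so θ = 7.316° or 82.68°.
The smaller angle is 7.316°.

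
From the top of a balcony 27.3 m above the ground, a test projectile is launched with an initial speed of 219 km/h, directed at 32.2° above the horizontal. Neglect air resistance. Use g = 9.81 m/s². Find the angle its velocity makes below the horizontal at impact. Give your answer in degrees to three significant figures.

Convert: 219 km/h = 219/3.6 = 60.83 m/s.
Horizontal component vₓ = 60.83 cos 32.2° = 51.48 m/s; vertical v_y0 = 60.83 sin 32.2° = 32.42 m/s.
Vertical motion (up positive, ground at y = 0): 4.905 t² − (32.42) t − 27.3 = 0, so t = (32.42 + √(32.42² + 2·9.81·27.3)) / 9.81 = (32.42 + 39.83) / 9.81 = 7.365 s.
At impact: v_y = v_y0 − g t = −39.83 m/s; vₓ = 51.48 m/s.
Angle below horizontal: arctan(|v_y|/vₓ) = arctan(39.83/51.48) = 37.73°.

37.7°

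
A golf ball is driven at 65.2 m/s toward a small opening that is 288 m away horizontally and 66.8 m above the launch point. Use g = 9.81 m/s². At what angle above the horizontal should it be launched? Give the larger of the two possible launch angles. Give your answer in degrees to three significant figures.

Trajectory: y = x tanθ − g x² (1 + tan²θ)/(2v₀²). With x = 288, y = 66.8, v₀ = 65.2, g = 9.81:
95.70 tan²θ − 288 tanθ + (162.5) = 0.
tanθ = [288 ± √(288² − 4 × 95.70 × (162.5))] / (2 × 95.70) = (288 ± 144.0) / 191.4, giving tanθ = 0.7523 or 2.257.
θ = 36.96° or 66.10°; the larger is 66.10°.

66.1°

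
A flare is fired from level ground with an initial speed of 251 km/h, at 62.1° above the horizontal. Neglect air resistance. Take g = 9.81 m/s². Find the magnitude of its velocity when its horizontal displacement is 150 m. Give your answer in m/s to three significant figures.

36.6 m/s

Convert: 251 km/h = 251/3.6 = 69.72 m/s.
Resolve: vₓ = 69.72 cos 62.1° = 32.63 m/s and v_y0 = 69.72 sin 62.1° = 61.62 m/s.
x = vₓ t ⇒ t = 150/32.63 = 4.598 s.
Vertical velocity there: v_y = v_y0 − g t = 61.62 − 9.81 × 4.598 = 16.51 m/s.
Speed: √(vₓ² + v_y²) = √(32.63² + 16.51²) = 36.57 m/s.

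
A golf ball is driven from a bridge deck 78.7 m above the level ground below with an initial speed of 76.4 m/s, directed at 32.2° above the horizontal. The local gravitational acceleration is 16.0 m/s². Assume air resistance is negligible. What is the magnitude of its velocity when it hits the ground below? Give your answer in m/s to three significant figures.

91.4 m/s

Resolve: vₓ = 76.40 cos 32.2° = 64.65 m/s and v_y0 = 76.40 sin 32.2° = 40.71 m/s.
Vertical motion (up positive, ground at y = 0): 8.000 t² − (40.71) t − 78.7 = 0, so t = (40.71 + √(40.71² + 2·16.0·78.7)) / 16.0 = (40.71 + 64.62) / 16.0 = 6.583 s.
Vertical velocity at impact: v_y = v_y0 − g t = 40.71 − 16.0 × 6.583 = −64.62 m/s.
Speed: |v| = √(vₓ² + v_y²) = √(64.65² + 64.62²) = 91.41 m/s.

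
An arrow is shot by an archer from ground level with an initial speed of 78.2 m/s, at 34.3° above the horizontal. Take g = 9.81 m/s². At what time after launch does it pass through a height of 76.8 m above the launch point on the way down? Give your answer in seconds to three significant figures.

vₓ = 78.20 cos 34.3° = 64.60 m/s; v_y0 = 78.20 sin 34.3° = 44.07 m/s.
Require v_y0 t − ½ g t² = 76.8, i.e. 4.905 t² − 44.07 t + 76.8 = 0.
t = [44.07 ± √(44.07² − 2·9.81·76.8)] / 9.81 = (44.07 ± 20.86) / 9.81, so t = 2.366 s or t = 6.619 s.
The descending-branch root is 6.619 s.

6.62 s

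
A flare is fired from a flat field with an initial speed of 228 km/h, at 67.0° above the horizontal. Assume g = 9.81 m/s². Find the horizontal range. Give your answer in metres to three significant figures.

Convert: 228 km/h = 228/3.6 = 63.33 m/s.
vₓ = 63.33 cos 67.0° = 24.75 m/s; v_y0 = 63.33 sin 67.0° = 58.30 m/s.
Time aloft: T = 2 v_y0 / g = 2 × 58.30 / 9.81 = 11.89 s.
Horizontal distance R = vₓ T = 24.75 × 11.89 = 294.1 m.

294 m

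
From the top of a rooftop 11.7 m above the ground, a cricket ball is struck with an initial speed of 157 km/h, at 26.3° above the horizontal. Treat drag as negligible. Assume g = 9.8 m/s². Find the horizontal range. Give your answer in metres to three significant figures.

Convert: 157 km/h = 157/3.6 = 43.61 m/s.
vₓ = 43.61 cos 26.3° = 39.10 m/s; v_y0 = 43.61 sin 26.3° = 19.32 m/s.
The projectile lands when y = 11.7 + (19.32) t − ½·9.80·t² = 0. Positive root: t = (19.32 + √(19.32² + 2·9.80·11.7)) / 9.80 = (19.32 + 24.55) / 9.80 = 4.477 s.
Horizontal distance: R = vₓ t = 39.10 × 4.477 = 175.0 m.

175 m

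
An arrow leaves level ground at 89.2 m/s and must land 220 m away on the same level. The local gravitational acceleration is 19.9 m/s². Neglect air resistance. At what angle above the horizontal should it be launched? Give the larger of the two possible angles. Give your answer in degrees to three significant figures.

From R = (v₀²/g) sin 2θ: sin 2θ = 19.9 × 220 / 7956.6 = 0.5502.
2θ = 33.38° or 180° − 33.38° = 146.6°, so θ = 16.69° or 73.31°.
The larger angle is 73.31°.

73.3°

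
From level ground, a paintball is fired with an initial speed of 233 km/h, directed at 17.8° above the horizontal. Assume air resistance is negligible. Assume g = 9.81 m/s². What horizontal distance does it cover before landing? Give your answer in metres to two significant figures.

250 m

Convert: 233 km/h = 233/3.6 = 64.72 m/s.
Components: vₓ = 64.72 cos 17.8° = 61.62 m/s, v_y0 = 64.72 sin 17.8° = 19.79 m/s.
Flight time T = 2 v_y0 / g = 4.034 s.
Range: R = vₓ T = 61.62 × 4.034 = 248.6 m.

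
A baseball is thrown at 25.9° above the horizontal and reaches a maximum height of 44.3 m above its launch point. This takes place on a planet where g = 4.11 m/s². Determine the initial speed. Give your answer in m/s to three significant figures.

43.7 m/s

At the peak v_y = 0, so v_y0 = √(2gH) = √(2 × 4.11 × 44.3) = 19.08 m/s.
v_y0 = v₀ sin θ ⇒ v₀ = 19.08 / sin 25.9° = 43.69 m/s.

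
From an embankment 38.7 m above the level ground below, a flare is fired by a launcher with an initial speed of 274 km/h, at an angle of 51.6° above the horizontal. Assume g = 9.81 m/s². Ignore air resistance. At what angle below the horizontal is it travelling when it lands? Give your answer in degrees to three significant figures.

Convert: 274 km/h = 274/3.6 = 76.11 m/s.
vₓ = 76.11 cos 51.6° = 47.28 m/s; v_y0 = 76.11 sin 51.6° = 59.65 m/s.
The projectile lands when y = 38.7 + (59.65) t − ½·9.81·t² = 0. Positive root: t = (59.65 + √(59.65² + 2·9.81·38.7)) / 9.81 = (59.65 + 65.71) / 9.81 = 12.78 s.
At impact: v_y = v_y0 − g t = −65.71 m/s; vₓ = 47.28 m/s.
Angle below horizontal: arctan(|v_y|/vₓ) = arctan(65.71/47.28) = 54.26°.

54.3°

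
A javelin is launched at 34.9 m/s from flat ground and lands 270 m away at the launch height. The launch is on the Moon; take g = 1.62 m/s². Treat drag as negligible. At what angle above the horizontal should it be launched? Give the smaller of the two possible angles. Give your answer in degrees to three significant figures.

R = v₀² sin 2θ / g gives sin 2θ = gR/v₀² = 1.62·270/34.9² = 0.3591.
2θ = 21.05° or 180° − 21.05° = 159.0°, so θ = 10.52° or 79.48°.
The smaller angle is 10.52°.

10.5°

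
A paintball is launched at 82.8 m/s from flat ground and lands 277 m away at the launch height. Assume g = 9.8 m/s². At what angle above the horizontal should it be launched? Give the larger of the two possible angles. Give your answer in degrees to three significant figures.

R = v₀² sin 2θ / g gives sin 2θ = gR/v₀² = 9.80·277/82.8² = 0.3960.
2θ = 23.33° or 180° − 23.33° = 156.7°, so θ = 11.66° or 78.34°.
The larger angle is 78.34°.

78.3°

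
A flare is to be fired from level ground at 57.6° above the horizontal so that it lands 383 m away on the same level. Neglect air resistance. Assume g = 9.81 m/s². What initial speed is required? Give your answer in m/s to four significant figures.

64.44 m/s

Level-ground range: R = v₀² sin(2θ)/g, so v₀ = √(gR / sin 2θ).
v₀ = √(9.81 × 383 / sin 115.2°) = √(3757 / 0.9048) = √4152.4 = 64.44 m/s.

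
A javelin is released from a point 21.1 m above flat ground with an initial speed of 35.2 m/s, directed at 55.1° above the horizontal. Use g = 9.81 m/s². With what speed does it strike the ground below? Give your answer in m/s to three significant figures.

40.7 m/s

Components: vₓ = 35.20 cos 55.1° = 20.14 m/s, v_y0 = 35.20 sin 55.1° = 28.87 m/s.
Vertical motion (up positive, ground at y = 0): 4.905 t² − (28.87) t − 21.1 = 0, so t = (28.87 + √(28.87² + 2·9.81·21.1)) / 9.81 = (28.87 + 35.32) / 9.81 = 6.543 s.
Vertical velocity at impact: v_y = v_y0 − g t = 28.87 − 9.81 × 6.543 = −35.32 m/s.
Speed: |v| = √(vₓ² + v_y²) = √(20.14² + 35.32²) = 40.66 m/s.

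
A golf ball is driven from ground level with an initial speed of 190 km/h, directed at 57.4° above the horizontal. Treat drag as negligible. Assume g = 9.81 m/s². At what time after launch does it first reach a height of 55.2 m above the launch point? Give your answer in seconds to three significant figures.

1.48 s

Convert: 190 km/h = 190/3.6 = 52.78 m/s.
Resolve: vₓ = 52.78 cos 57.4° = 28.44 m/s and v_y0 = 52.78 sin 57.4° = 44.46 m/s.
Height y(t) = 44.46 t − 4.905 t² = 55.2 gives 4.905 t² − 44.46 t + 55.2 = 0.
t = [44.46 ± √(44.46² − 2·9.81·55.2)] / 9.81 = (44.46 ± 29.90) / 9.81, so t = 1.485 s or t = 7.580 s.
The first (ascending) time is 1.485 s.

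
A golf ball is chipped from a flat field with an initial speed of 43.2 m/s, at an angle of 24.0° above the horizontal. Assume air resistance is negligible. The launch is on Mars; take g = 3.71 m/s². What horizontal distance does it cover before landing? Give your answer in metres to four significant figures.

373.8 m

Resolve: vₓ = 43.20 cos 24.0° = 39.47 m/s and v_y0 = 43.20 sin 24.0° = 17.57 m/s.
Time aloft: T = 2 v_y0 / g = 2 × 17.57 / 3.71 = 9.472 s.
Range: R = vₓ T = 39.47 × 9.472 = 373.8 m.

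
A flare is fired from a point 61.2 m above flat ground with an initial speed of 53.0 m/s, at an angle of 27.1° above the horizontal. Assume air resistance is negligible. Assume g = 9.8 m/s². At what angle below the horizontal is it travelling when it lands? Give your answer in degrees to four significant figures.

41.82°

Resolve: vₓ = 53.00 cos 27.1° = 47.18 m/s and v_y0 = 53.00 sin 27.1° = 24.14 m/s.
With up positive and y = 0 at the ground: y(t) = 61.2 + (24.14) t − 4.900 t². Setting y = 0 and taking the positive root: t = [24.14 + √(24.14² + 2·9.80·61.2)] / 9.80 = (24.14 + 42.22) / 9.80 = 6.772 s.
At impact: v_y = v_y0 − g t = −42.22 m/s; vₓ = 47.18 m/s.
Angle below horizontal: arctan(|v_y|/vₓ) = arctan(42.22/47.18) = 41.82°.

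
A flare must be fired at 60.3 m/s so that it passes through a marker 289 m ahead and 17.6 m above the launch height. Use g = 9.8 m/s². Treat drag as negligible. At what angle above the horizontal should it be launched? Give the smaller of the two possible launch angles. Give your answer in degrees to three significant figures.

Trajectory: y = x tanθ − g x² (1 + tan²θ)/(2v₀²). With x = 289, y = 17.6, v₀ = 60.3, g = 9.80:
112.6 tan²θ − 289 tanθ + (130.2) = 0.
tanθ = [289 ± √(289² − 4 × 112.6 × (130.2))] / (2 × 112.6) = (289 ± 157.9) / 225.1, giving tanθ = 0.5825 or 1.985.
θ = 30.22° or 63.26°; the smaller is 30.22°.

30.2°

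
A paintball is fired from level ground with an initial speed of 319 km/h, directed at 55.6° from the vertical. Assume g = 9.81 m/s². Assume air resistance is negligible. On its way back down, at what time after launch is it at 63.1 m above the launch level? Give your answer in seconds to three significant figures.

Convert: 319 km/h = 319/3.6 = 88.61 m/s.
Horizontal component vₓ = 88.61 sin 55.6° = 73.11 m/s; vertical v_y0 = 88.61 cos 55.6° = 50.06 m/s.
Require v_y0 t − ½ g t² = 63.1, i.e. 4.905 t² − 50.06 t + 63.1 = 0.
t = [50.06 ± √(50.06² − 2·9.81·63.1)] / 9.81 = (50.06 ± 35.61) / 9.81, so t = 1.473 s or t = 8.733 s.
The descending-branch root is 8.733 s.

8.73 s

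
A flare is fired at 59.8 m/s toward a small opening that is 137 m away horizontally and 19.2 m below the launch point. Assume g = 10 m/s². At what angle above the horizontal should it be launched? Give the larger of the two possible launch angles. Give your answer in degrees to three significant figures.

79.0°

Trajectory: y = x tanθ − g x² (1 + tan²θ)/(2v₀²). With x = 137, y = −19.2, v₀ = 59.8, g = 10.0:
26.24 tan²θ − 137 tanθ + (7.043) = 0.
tanθ = [137 ± √(137² − 4 × 26.24 × (7.043))] / (2 × 26.24) = (137 ± 134.3) / 52.49, giving tanθ = 0.05192 or 5.169.
θ = 2.972° or 79.05°; the larger is 79.05°.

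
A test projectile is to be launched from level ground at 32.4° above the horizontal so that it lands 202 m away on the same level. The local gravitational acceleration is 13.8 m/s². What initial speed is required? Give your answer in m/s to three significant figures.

From R = (v₀² / g) sin 2θ: v₀ = √(gR / sin 2θ).
v₀ = √(13.8 × 202 / sin 64.80°) = √(2788 / 0.9048) = √3080.8 = 55.51 m/s.

55.5 m/s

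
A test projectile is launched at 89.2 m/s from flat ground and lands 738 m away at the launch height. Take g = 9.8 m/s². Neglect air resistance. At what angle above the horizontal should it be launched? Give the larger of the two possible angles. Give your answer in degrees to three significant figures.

From R = (v₀²/g) sin 2θ: sin 2θ = 9.80 × 738 / 7956.6 = 0.9090.
2θ = 65.36° or 180° − 65.36° = 114.6°, so θ = 32.68° or 57.32°.
The larger angle is 57.32°.

57.3°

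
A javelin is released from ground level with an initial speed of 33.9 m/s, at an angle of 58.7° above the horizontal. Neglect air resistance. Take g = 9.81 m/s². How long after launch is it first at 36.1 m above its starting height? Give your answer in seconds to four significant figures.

Horizontal component vₓ = 33.90 cos 58.7° = 17.61 m/s; vertical v_y0 = 33.90 sin 58.7° = 28.97 m/s.
Height y(t) = 28.97 t − 4.905 t² = 36.1 gives 4.905 t² − 28.97 t + 36.1 = 0.
Quadratic formula: t = (28.97 ± √130.76) / 9.81 = (28.97 ± 11.43) / 9.81 → t = 1.787 s or 4.118 s.
The first (ascending) time is 1.787 s.

1.787 s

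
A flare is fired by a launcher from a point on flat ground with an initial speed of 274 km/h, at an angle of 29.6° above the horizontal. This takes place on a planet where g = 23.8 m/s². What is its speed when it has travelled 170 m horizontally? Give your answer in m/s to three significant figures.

70.2 m/s

Convert: 274 km/h = 274/3.6 = 76.11 m/s.
Horizontal component vₓ = 76.11 cos 29.6° = 66.18 m/s; vertical v_y0 = 76.11 sin 29.6° = 37.59 m/s.
At x = 170 m, t = x/vₓ = 170/66.18 = 2.569 s.
Vertical velocity there: v_y = v_y0 − g t = 37.59 − 23.8 × 2.569 = −23.54 m/s.
Speed: √(vₓ² + v_y²) = √(66.18² + 23.54²) = 70.24 m/s.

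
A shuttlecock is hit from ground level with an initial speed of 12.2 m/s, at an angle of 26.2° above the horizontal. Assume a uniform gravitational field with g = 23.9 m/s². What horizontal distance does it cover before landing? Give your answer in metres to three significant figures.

Horizontal component vₓ = 12.20 cos 26.2° = 10.95 m/s; vertical v_y0 = 12.20 sin 26.2° = 5.386 m/s.
Flight time T = 2 v_y0 / g = 0.4507 s.
Range: R = vₓ T = 10.95 × 0.4507 = 4.934 m.

4.93 m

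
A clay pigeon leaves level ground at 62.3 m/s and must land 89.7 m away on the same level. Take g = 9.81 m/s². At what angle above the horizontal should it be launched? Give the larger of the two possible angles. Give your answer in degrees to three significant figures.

From R = (v₀²/g) sin 2θ: sin 2θ = 9.81 × 89.7 / 3881.3 = 0.2267.
2θ = 13.10° or 180° − 13.10° = 166.9°, so θ = 6.552° or 83.45°.
The larger angle is 83.45°.

83.4°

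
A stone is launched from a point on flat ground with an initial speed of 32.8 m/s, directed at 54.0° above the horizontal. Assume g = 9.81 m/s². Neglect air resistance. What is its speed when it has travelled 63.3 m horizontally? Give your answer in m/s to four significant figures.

Resolve: vₓ = 32.80 cos 54.0° = 19.28 m/s and v_y0 = 32.80 sin 54.0° = 26.54 m/s.
Time to reach x = 63.3 m: t = x/vₓ = 63.3/19.28 = 3.283 s.
Vertical velocity there: v_y = v_y0 − g t = 26.54 − 9.81 × 3.283 = −5.673 m/s.
Speed: √(vₓ² + v_y²) = √(19.28² + 5.673²) = 20.10 m/s.

20.10 m/s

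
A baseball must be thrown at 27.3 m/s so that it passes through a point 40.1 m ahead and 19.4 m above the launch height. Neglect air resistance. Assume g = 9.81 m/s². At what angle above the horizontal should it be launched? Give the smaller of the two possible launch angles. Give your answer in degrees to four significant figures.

45.71°

Trajectory: y = x tanθ − g x² (1 + tan²θ)/(2v₀²). With x = 40.1, y = 19.4, v₀ = 27.3, g = 9.81:
10.58 tan²θ − 40.1 tanθ + (29.98) = 0.
tanθ = [40.1 ± √(40.1² − 4 × 10.58 × (29.98))] / (2 × 10.58) = (40.1 ± 18.41) / 21.17, giving tanθ = 1.025 or 2.764.
θ = 45.71° or 70.11°; the smaller is 45.71°.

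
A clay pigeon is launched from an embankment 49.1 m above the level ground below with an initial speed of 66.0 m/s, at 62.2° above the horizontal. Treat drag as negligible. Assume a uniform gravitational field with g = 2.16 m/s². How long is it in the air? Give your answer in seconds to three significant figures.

54.9 s

Horizontal component vₓ = 66.00 cos 62.2° = 30.78 m/s; vertical v_y0 = 66.00 sin 62.2° = 58.38 m/s.
With up positive and y = 0 at the ground: y(t) = 49.1 + (58.38) t − 1.080 t². Setting y = 0 and taking the positive root: t = [58.38 + √(58.38² + 2·2.16·49.1)] / 2.16 = (58.38 + 60.17) / 2.16 = 54.89 s.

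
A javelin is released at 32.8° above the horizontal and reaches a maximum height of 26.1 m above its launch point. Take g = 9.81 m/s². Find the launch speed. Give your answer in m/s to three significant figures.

41.8 m/s

At the peak v_y = 0, so v_y0 = √(2gH) = √(2 × 9.81 × 26.1) = 22.63 m/s.
v_y0 = v₀ sin θ ⇒ v₀ = 22.63 / sin 32.8° = 41.77 m/s.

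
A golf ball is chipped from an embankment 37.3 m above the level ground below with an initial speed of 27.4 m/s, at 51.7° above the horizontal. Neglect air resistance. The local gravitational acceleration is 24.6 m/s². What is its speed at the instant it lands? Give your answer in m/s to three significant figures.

Horizontal component vₓ = 27.40 cos 51.7° = 16.98 m/s; vertical v_y0 = 27.40 sin 51.7° = 21.50 m/s.
With up positive and y = 0 at the ground: y(t) = 37.3 + (21.50) t − 12.30 t². Setting y = 0 and taking the positive root: t = [21.50 + √(21.50² + 2·24.6·37.3)] / 24.6 = (21.50 + 47.93) / 24.6 = 2.823 s.
Vertical velocity at impact: v_y = v_y0 − g t = 21.50 − 24.6 × 2.823 = −47.93 m/s.
Speed: |v| = √(vₓ² + v_y²) = √(16.98² + 47.93²) = 50.85 m/s.

50.9 m/s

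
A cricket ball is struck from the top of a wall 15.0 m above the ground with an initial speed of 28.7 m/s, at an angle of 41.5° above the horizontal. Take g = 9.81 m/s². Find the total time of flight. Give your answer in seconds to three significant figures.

4.55 s

vₓ = 28.70 cos 41.5° = 21.50 m/s; v_y0 = 28.70 sin 41.5° = 19.02 m/s.
The projectile lands when y = 15.0 + (19.02) t − ½·9.81·t² = 0. Positive root: t = (19.02 + √(19.02² + 2·9.81·15.0)) / 9.81 = (19.02 + 25.61) / 9.81 = 4.549 s.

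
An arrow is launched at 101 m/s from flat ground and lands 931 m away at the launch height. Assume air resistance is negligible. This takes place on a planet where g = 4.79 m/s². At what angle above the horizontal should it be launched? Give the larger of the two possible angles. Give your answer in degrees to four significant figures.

Level-ground range R = v₀² sin(2θ)/g ⇒ sin(2θ) = gR/v₀² = 4.79 × 931 / 101² = 0.4372.
2θ = 25.92° or 180° − 25.92° = 154.1°, so θ = 12.96° or 77.04°.
The larger angle is 77.04°.

77.04°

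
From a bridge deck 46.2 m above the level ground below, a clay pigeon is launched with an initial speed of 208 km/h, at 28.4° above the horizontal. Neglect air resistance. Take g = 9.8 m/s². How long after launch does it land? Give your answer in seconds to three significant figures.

Convert: 208 km/h = 208/3.6 = 57.78 m/s.
Components: vₓ = 57.78 cos 28.4° = 50.82 m/s, v_y0 = 57.78 sin 28.4° = 27.48 m/s.
With up positive and y = 0 at the ground: y(t) = 46.2 + (27.48) t − 4.900 t². Setting y = 0 and taking the positive root: t = [27.48 + √(27.48² + 2·9.80·46.2)] / 9.80 = (27.48 + 40.75) / 9.80 = 6.962 s.

6.96 s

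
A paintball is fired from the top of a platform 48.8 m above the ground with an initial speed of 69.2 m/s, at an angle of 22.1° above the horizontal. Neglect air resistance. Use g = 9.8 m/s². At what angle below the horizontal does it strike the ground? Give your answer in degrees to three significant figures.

32.2°

Resolve: vₓ = 69.20 cos 22.1° = 64.12 m/s and v_y0 = 69.20 sin 22.1° = 26.03 m/s.
With up positive and y = 0 at the ground: y(t) = 48.8 + (26.03) t − 4.900 t². Setting y = 0 and taking the positive root: t = [26.03 + √(26.03² + 2·9.80·48.8)] / 9.80 = (26.03 + 40.43) / 9.80 = 6.782 s.
At impact: v_y = v_y0 − g t = −40.43 m/s; vₓ = 64.12 m/s.
Angle below horizontal: arctan(|v_y|/vₓ) = arctan(40.43/64.12) = 32.23°.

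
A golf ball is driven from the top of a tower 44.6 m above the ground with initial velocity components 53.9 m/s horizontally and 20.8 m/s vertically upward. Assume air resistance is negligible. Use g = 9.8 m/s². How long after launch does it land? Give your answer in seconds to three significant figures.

5.81 s

With up positive and y = 0 at the ground: y(t) = 44.6 + (20.80) t − 4.900 t². Setting y = 0 and taking the positive root: t = [20.80 + √(20.80² + 2·9.80·44.6)] / 9.80 = (20.80 + 36.15) / 9.80 = 5.811 s.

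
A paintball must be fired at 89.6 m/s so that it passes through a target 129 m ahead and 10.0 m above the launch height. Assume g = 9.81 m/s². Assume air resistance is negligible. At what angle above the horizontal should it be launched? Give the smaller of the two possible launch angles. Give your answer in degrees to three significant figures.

9.00°

Trajectory: y = x tanθ − g x² (1 + tan²θ)/(2v₀²). With x = 129, y = 10.0, v₀ = 89.6, g = 9.81:
10.17 tan²θ − 129 tanθ + (20.17) = 0.
tanθ = [129 ± √(129² − 4 × 10.17 × (20.17))] / (2 × 10.17) = (129 ± 125.8) / 20.33, giving tanθ = 0.1583 or 12.53.
θ = 8.996° or 85.44°; the smaller is 8.996°.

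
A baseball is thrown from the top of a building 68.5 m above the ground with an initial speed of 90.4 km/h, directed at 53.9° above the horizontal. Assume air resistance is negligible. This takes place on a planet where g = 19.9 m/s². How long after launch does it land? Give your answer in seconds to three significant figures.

3.83 s

Convert: 90.4 km/h = 90.4/3.6 = 25.11 m/s.
Horizontal component vₓ = 25.11 cos 53.9° = 14.80 m/s; vertical v_y0 = 25.11 sin 53.9° = 20.29 m/s.
Vertical motion (up positive, ground at y = 0): 9.950 t² − (20.29) t − 68.5 = 0, so t = (20.29 + √(20.29² + 2·19.9·68.5)) / 19.9 = (20.29 + 56.02) / 19.9 = 3.835 s.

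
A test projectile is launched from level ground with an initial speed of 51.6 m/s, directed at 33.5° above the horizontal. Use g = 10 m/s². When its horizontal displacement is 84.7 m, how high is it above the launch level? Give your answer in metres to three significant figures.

Resolve: vₓ = 51.60 cos 33.5° = 43.03 m/s and v_y0 = 51.60 sin 33.5° = 28.48 m/s.
At x = 84.7 m, t = x/vₓ = 84.7/43.03 = 1.968 s.
Height: y = v_y0 t − ½ g t² = 28.48 × 1.968 − 5.000 × 1.968² = 56.06 − 19.37 = 36.69 m.

36.7 m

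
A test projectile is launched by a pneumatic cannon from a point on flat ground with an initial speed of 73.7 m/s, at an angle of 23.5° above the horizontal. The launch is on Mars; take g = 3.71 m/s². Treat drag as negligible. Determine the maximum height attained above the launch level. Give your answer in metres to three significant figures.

116 m

vₓ = 73.70 cos 23.5° = 67.59 m/s; v_y0 = 73.70 sin 23.5° = 29.39 m/s.
Peak height H = v_y0² / (2g) = 863.64 / 7.420 = 116.4 m.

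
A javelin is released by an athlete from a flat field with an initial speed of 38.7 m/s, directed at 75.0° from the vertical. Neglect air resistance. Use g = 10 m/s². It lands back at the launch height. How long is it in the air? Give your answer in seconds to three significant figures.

vₓ = 38.70 sin 75.0° = 37.38 m/s; v_y0 = 38.70 cos 75.0° = 10.02 m/s.
Time of flight on level ground: T = 2 v_y0 / g = 2 × 10.02 / 10.0 = 2.003 s.

2.00 s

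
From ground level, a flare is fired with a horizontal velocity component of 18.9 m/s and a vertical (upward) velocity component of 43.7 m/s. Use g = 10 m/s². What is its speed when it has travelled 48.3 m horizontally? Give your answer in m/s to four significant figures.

x = vₓ t ⇒ t = 48.3/18.90 = 2.556 s.
Vertical velocity there: v_y = v_y0 − g t = 43.70 − 10.0 × 2.556 = 18.14 m/s.
Speed: √(vₓ² + v_y²) = √(18.90² + 18.14²) = 26.20 m/s.

26.20 m/s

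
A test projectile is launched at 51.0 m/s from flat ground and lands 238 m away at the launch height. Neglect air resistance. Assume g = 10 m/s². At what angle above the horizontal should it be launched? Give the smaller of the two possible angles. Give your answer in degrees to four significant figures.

33.11°

R = v₀² sin 2θ / g gives sin 2θ = gR/v₀² = 10.0·238/51.0² = 0.9150.
2θ = 66.21° or 180° − 66.21° = 113.8°, so θ = 33.11° or 56.89°.
The smaller angle is 33.11°.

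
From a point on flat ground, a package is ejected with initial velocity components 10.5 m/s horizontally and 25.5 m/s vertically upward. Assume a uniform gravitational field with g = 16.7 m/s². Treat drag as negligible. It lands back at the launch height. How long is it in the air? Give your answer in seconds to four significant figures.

Time of flight on level ground: T = 2 v_y0 / g = 2 × 25.50 / 16.7 = 3.054 s.

3.054 s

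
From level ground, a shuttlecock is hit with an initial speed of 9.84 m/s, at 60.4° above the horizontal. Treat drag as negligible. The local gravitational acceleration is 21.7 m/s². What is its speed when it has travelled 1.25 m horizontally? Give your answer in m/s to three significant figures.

5.70 m/s

Resolve: vₓ = 9.840 cos 60.4° = 4.860 m/s and v_y0 = 9.840 sin 60.4° = 8.556 m/s.
Time to reach x = 1.25 m: t = x/vₓ = 1.25/4.860 = 0.2572 s.
Vertical velocity there: v_y = v_y0 − g t = 8.556 − 21.7 × 0.2572 = 2.975 m/s.
Speed: √(vₓ² + v_y²) = √(4.860² + 2.975²) = 5.699 m/s.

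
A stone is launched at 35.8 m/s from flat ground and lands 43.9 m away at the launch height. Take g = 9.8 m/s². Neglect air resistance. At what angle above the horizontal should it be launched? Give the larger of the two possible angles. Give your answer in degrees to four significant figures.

R = v₀² sin 2θ / g gives sin 2θ = gR/v₀² = 9.80·43.9/35.8² = 0.3357.
2θ = 19.61° or 180° − 19.61° = 160.4°, so θ = 9.807° or 80.19°.
The larger angle is 80.19°.

80.19°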